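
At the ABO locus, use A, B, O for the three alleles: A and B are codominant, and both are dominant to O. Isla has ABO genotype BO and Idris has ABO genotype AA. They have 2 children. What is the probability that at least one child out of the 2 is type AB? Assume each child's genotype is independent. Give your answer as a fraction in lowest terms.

3/4

ABO cross BO × AA → 1/2 A, 1/2 AB.
So P(type AB) = 1/2 per child.
P(none) = (1/2)^2 = 1/4; P(at least one) = 1 − 1/4 = 3/4.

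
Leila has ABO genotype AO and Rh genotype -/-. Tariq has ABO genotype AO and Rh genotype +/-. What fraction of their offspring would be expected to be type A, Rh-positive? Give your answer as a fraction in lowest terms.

ABO cross AO × AO → offspring phenotypes: 1/4 O, 3/4 A.
Rh cross -/- × +/- → 1/2 Rh+, 1/2 Rh-.
Independent loci: P(type A, Rh-positive) = 3/4 × 1/2 = 3/8.

3/8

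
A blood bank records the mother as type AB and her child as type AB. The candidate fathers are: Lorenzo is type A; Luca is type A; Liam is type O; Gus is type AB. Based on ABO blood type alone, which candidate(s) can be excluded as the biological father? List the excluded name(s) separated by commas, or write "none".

A candidate is excluded only if no genotype consistent with his phenotype could produce a type AB child with a type AB mother.
Liam (type O): no genotype consistent with that phenotype can produce a type-AB child with a type-AB mother.

Liam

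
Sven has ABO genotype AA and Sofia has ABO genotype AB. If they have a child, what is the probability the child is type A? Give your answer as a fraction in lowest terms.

1/2

ABO cross AA × AB → offspring phenotypes: 1/2 A, 1/2 AB.
So P(type A) = 1/2.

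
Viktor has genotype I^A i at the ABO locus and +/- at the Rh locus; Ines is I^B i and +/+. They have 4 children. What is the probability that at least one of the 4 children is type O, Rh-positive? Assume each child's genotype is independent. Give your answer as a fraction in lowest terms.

175/256

ABO cross I^A i × I^B i → 1/4 O, 1/4 A, 1/4 B, 1/4 AB.
Rh cross +/- × +/+ → 1 Rh+; so P(type O, Rh-positive) = 1/4 × 1 = 1/4 per child.
P(none) = (3/4)^4 = 81/256; P(at least one) = 1 − 81/256 = 175/256.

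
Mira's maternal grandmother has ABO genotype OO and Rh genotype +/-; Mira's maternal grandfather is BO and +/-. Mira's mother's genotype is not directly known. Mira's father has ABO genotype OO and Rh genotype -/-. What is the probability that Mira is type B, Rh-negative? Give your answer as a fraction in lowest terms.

Mira's mother's ABO genotype from OO × BO: 1/2 BO, 1/2 OO.
Crossing each possibility with the father OO and summing P(type B): 1/2·1/2 + 1/2·0 = 1/4.
Similarly for Rh via the mother's Rh distribution: P(Rh-) = 1/2.
Independent loci: 1/4 × 1/2 = 1/8.

1/8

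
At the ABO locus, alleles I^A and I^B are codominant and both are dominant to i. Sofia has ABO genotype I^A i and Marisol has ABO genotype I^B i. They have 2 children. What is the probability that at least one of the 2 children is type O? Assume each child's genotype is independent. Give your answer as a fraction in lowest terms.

7/16

ABO cross I^A i × I^B i → 1/4 O, 1/4 A, 1/4 B, 1/4 AB.
So P(type O) = 1/4 per child.
P(none) = (3/4)^2 = 9/16; P(at least one) = 1 − 9/16 = 7/16.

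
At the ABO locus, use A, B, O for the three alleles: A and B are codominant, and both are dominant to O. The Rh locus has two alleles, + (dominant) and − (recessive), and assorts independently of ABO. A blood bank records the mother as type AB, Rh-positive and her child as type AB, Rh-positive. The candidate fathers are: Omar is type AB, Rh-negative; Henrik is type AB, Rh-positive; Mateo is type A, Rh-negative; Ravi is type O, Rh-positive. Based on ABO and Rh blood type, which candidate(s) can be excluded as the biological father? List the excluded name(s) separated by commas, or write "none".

A candidate is excluded only if no genotype consistent with his phenotype could produce a type AB, Rh-positive child with a type AB, Rh-positive mother.
Ravi (type O, Rh+): no genotype consistent with that phenotype can produce a type-AB Rh+ child with a type-AB mother.

Ravi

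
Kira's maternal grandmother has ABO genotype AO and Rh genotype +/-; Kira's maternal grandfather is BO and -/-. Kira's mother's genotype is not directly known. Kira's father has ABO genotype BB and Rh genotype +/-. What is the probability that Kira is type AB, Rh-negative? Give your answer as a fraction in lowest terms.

3/32

Kira's mother's ABO genotype from AO × BO: 1/4 AB, 1/4 AO, 1/4 BO, 1/4 OO.
Crossing each possibility with the father BB and summing P(type AB): 1/4·1/2 + 1/4·1/2 + 1/4·0 + 1/4·0 = 1/4.
Similarly for Rh via the mother's Rh distribution: P(Rh-) = 3/8.
Independent loci: 1/4 × 3/8 = 3/32.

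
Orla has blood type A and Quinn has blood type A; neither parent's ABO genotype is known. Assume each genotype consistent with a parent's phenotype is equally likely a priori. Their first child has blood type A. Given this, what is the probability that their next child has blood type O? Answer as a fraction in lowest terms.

Possible genotypes: Orla ∈ {I^A I^A, I^A i}; Quinn ∈ {I^A I^A, I^A i}.
Weight each parental genotype pair by prior × P(type-A child):
  I^A I^A × I^A I^A: posterior weight 4/15; P(next child type O) = 0.
  I^A I^A × I^A i: posterior weight 4/15; P(next child type O) = 0.
  I^A i × I^A I^A: posterior weight 4/15; P(next child type O) = 0.
  I^A i × I^A i: posterior weight 1/5; P(next child type O) = 1/4.
Weighted sum = 1/20.

1/20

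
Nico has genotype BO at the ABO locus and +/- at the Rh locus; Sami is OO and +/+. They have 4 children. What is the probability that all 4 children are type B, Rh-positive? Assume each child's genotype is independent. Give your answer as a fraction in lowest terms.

ABO cross BO × OO → 1/2 O, 1/2 B.
Rh cross +/- × +/+ → 1 Rh+; so P(type B, Rh-positive) = 1/2 × 1 = 1/2 per child.
All 4 independent: (1/2)^4 = 1/16.

1/16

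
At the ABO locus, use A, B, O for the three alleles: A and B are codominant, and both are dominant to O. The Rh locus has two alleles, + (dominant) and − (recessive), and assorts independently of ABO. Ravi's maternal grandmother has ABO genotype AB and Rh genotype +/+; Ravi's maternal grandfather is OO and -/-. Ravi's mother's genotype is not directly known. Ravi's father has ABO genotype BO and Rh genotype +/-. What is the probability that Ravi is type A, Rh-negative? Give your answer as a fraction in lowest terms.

1/32

Ravi's mother's ABO genotype from AB × OO: 1/2 AO, 1/2 BO.
Crossing each possibility with the father BO and summing P(type A): 1/2·1/4 + 1/2·0 = 1/8.
Similarly for Rh via the mother's Rh distribution: P(Rh-) = 1/4.
Independent loci: 1/8 × 1/4 = 1/32.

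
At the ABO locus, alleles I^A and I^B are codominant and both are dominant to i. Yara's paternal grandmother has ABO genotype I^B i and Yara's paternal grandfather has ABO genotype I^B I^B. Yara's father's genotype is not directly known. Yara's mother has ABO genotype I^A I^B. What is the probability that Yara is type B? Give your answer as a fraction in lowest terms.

Yara's father's ABO genotype from I^B i × I^B I^B: 1/2 I^B I^B, 1/2 I^B i.
Crossing each possibility with the mother I^A I^B and summing P(type B): 1/2·1/2 + 1/2·1/2 = 1/2.

1/2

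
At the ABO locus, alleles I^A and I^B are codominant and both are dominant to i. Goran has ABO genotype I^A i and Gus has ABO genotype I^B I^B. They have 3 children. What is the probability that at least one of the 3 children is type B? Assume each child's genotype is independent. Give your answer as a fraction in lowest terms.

7/8

ABO cross I^A i × I^B I^B → 1/2 B, 1/2 AB.
So P(type B) = 1/2 per child.
P(none) = (1/2)^3 = 1/8; P(at least one) = 1 − 1/8 = 7/8.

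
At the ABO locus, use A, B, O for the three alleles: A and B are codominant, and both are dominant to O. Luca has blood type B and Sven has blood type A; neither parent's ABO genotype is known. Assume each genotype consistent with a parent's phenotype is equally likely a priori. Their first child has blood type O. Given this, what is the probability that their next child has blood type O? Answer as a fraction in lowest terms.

Possible genotypes: Luca ∈ {BB, BO}; Sven ∈ {AA, AO}.
Weight each parental genotype pair by prior × P(type-O child):
  BO × AO: posterior weight 1; P(next child type O) = 1/4.
Weighted sum = 1/4.

1/4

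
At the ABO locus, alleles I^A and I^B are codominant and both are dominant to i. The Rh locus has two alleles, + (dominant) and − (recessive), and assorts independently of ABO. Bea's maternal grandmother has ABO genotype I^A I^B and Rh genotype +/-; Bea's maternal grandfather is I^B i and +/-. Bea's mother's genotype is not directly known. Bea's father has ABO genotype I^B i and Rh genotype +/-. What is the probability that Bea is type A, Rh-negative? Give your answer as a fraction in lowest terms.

Bea's mother's ABO genotype from I^A I^B × I^B i: 1/4 I^A I^B, 1/4 I^A i, 1/4 I^B I^B, 1/4 I^B i.
Crossing each possibility with the father I^B i and summing P(type A): 1/4·1/4 + 1/4·1/4 + 1/4·0 + 1/4·0 = 1/8.
Similarly for Rh via the mother's Rh distribution: P(Rh-) = 1/4.
Independent loci: 1/8 × 1/4 = 1/32.

1/32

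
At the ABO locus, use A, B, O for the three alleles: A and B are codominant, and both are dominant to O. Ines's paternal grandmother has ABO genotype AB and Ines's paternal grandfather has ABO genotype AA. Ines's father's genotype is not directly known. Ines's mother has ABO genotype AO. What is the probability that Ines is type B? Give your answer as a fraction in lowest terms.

Ines's father's ABO genotype from AB × AA: 1/2 AA, 1/2 AB.
Crossing each possibility with the mother AO and summing P(type B): 1/2·0 + 1/2·1/4 = 1/8.

1/8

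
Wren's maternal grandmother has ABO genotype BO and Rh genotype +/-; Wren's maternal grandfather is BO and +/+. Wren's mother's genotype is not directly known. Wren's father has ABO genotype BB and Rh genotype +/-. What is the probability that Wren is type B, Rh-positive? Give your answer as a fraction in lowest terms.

Wren's mother's ABO genotype from BO × BO: 1/4 BB, 1/2 BO, 1/4 OO.
Crossing each possibility with the father BB and summing P(type B): 1/4·1 + 1/2·1 + 1/4·1 = 1.
Similarly for Rh via the mother's Rh distribution: P(Rh+) = 7/8.
Independent loci: 1 × 7/8 = 7/8.

7/8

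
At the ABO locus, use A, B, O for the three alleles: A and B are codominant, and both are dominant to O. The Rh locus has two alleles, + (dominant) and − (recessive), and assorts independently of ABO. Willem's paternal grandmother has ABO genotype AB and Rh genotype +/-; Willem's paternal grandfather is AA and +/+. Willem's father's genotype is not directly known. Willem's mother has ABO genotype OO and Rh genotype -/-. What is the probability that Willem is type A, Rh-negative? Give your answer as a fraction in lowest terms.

3/16

Willem's father's ABO genotype from AB × AA: 1/2 AA, 1/2 AB.
Crossing each possibility with the mother OO and summing P(type A): 1/2·1 + 1/2·1/2 = 3/4.
Similarly for Rh via the father's Rh distribution: P(Rh-) = 1/4.
Independent loci: 3/4 × 1/4 = 3/16.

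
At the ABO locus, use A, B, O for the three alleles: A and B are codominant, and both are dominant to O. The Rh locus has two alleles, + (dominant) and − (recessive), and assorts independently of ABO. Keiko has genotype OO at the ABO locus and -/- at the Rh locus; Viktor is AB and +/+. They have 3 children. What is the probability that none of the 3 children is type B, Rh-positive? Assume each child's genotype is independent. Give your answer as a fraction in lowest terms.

1/8

ABO cross OO × AB → 1/2 A, 1/2 B.
Rh cross -/- × +/+ → 1 Rh+; so P(type B, Rh-positive) = 1/2 × 1 = 1/2 per child.
P(not type B, Rh-positive) = 1/2 for one child; (1/2)^3 = 1/8.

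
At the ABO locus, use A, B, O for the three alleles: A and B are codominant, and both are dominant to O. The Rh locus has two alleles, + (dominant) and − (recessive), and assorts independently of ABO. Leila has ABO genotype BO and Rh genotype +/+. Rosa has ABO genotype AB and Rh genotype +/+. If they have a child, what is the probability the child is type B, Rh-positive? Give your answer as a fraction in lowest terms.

ABO cross BO × AB → offspring phenotypes: 1/4 A, 1/2 B, 1/4 AB.
Rh cross +/+ × +/+ → 1 Rh+.
Independent loci: P(type B, Rh-positive) = 1/2 × 1 = 1/2.

1/2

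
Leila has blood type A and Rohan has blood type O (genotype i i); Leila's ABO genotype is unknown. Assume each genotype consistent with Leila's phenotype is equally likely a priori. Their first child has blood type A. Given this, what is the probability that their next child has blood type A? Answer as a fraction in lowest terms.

Possible genotypes: Leila ∈ {I^A I^A, I^A i}; Rohan ∈ {i i}.
Weight each parental genotype pair by prior × P(type-A child):
  I^A I^A × i i: posterior weight 2/3; P(next child type A) = 1.
  I^A i × i i: posterior weight 1/3; P(next child type A) = 1/2.
Weighted sum = 5/6.

5/6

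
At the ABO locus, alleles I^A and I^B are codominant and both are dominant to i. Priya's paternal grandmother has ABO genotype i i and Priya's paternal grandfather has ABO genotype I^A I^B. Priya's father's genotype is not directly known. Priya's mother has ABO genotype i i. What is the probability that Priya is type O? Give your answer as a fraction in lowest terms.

1/2

Priya's father's ABO genotype from i i × I^A I^B: 1/2 I^A i, 1/2 I^B i.
Crossing each possibility with the mother i i and summing P(type O): 1/2·1/2 + 1/2·1/2 = 1/2.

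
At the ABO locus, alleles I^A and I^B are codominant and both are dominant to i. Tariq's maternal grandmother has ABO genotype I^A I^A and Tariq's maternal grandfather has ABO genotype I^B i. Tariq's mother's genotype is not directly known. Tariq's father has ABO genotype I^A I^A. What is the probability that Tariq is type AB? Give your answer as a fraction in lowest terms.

1/4

Tariq's mother's ABO genotype from I^A I^A × I^B i: 1/2 I^A I^B, 1/2 I^A i.
Crossing each possibility with the father I^A I^A and summing P(type AB): 1/2·1/2 + 1/2·0 = 1/4.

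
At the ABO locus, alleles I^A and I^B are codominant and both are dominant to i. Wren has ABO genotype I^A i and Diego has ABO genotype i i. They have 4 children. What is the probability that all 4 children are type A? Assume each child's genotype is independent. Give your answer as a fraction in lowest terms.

ABO cross I^A i × i i → 1/2 O, 1/2 A.
So P(type A) = 1/2 per child.
All 4 independent: (1/2)^4 = 1/16.

1/16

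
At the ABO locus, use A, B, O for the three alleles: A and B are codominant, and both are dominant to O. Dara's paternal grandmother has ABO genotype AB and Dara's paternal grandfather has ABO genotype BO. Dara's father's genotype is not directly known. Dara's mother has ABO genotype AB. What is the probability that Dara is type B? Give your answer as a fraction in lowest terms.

3/8

Dara's father's ABO genotype from AB × BO: 1/4 AB, 1/4 AO, 1/4 BB, 1/4 BO.
Crossing each possibility with the mother AB and summing P(type B): 1/4·1/4 + 1/4·1/4 + 1/4·1/2 + 1/4·1/2 = 3/8.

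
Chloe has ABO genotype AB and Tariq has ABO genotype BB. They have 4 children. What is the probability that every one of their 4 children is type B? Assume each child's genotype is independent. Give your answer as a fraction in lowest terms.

ABO cross AB × BB → 1/2 B, 1/2 AB.
So P(type B) = 1/2 per child.
All 4 independent: (1/2)^4 = 1/16.

1/16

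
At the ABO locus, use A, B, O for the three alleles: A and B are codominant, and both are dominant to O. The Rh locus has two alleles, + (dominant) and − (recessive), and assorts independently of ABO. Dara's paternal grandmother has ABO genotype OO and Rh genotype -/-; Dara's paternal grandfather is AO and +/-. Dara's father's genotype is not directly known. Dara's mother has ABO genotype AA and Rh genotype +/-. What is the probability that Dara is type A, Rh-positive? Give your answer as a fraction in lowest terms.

Dara's father's ABO genotype from OO × AO: 1/2 AO, 1/2 OO.
Crossing each possibility with the mother AA and summing P(type A): 1/2·1 + 1/2·1 = 1.
Similarly for Rh via the father's Rh distribution: P(Rh+) = 5/8.
Independent loci: 1 × 5/8 = 5/8.

5/8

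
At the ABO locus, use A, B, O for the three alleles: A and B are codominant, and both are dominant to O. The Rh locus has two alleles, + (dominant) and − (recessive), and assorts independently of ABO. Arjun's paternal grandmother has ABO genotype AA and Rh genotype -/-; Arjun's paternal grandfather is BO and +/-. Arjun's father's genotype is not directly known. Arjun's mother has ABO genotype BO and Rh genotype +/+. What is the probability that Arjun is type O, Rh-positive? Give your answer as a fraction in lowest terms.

1/8

Arjun's father's ABO genotype from AA × BO: 1/2 AB, 1/2 AO.
Crossing each possibility with the mother BO and summing P(type O): 1/2·0 + 1/2·1/4 = 1/8.
Similarly for Rh via the father's Rh distribution: P(Rh+) = 1.
Independent loci: 1/8 × 1 = 1/8.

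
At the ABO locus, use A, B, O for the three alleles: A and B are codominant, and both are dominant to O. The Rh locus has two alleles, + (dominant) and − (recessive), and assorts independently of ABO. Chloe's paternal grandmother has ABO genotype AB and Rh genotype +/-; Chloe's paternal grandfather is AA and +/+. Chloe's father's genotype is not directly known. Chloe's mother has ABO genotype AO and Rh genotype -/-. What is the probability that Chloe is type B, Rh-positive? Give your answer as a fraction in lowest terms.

Chloe's father's ABO genotype from AB × AA: 1/2 AA, 1/2 AB.
Crossing each possibility with the mother AO and summing P(type B): 1/2·0 + 1/2·1/4 = 1/8.
Similarly for Rh via the father's Rh distribution: P(Rh+) = 3/4.
Independent loci: 1/8 × 3/4 = 3/32.

3/32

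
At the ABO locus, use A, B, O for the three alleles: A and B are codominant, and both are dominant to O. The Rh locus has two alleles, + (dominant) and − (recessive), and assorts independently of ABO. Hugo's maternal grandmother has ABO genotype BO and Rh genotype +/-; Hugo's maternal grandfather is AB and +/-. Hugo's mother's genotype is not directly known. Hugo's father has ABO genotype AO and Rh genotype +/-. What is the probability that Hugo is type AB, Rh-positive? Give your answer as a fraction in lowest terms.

3/16

Hugo's mother's ABO genotype from BO × AB: 1/4 AB, 1/4 AO, 1/4 BB, 1/4 BO.
Crossing each possibility with the father AO and summing P(type AB): 1/4·1/4 + 1/4·0 + 1/4·1/2 + 1/4·1/4 = 1/4.
Similarly for Rh via the mother's Rh distribution: P(Rh+) = 3/4.
Independent loci: 1/4 × 3/4 = 3/16.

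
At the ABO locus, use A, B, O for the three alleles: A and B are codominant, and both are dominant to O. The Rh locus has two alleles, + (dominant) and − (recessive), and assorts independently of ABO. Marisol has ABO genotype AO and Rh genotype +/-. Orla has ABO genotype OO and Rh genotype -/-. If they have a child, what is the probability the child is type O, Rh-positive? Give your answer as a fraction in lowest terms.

1/4

ABO cross AO × OO → offspring phenotypes: 1/2 O, 1/2 A.
Rh cross +/- × -/- → 1/2 Rh+, 1/2 Rh-.
Independent loci: P(type O, Rh-positive) = 1/2 × 1/2 = 1/4.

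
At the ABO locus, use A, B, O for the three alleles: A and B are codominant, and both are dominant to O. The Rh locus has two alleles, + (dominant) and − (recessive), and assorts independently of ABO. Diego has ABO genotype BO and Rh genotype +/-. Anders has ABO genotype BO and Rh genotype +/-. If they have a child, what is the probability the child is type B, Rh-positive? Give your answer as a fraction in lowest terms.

ABO cross BO × BO → offspring phenotypes: 1/4 O, 3/4 B.
Rh cross +/- × +/- → 3/4 Rh+, 1/4 Rh-.
Independent loci: P(type B, Rh-positive) = 3/4 × 3/4 = 9/16.

9/16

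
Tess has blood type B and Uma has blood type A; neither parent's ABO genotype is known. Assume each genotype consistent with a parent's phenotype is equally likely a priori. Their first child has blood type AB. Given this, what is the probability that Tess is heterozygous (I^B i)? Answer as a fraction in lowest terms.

1/3

Possible genotypes: Tess ∈ {I^B I^B, I^B i}; Uma ∈ {I^A I^A, I^A i}.
Weight each parental genotype pair by prior × P(type-AB child):
  I^B I^B × I^A I^A: posterior weight 4/9.
  I^B I^B × I^A i: posterior weight 2/9.
  I^B i × I^A I^A: posterior weight 2/9.
  I^B i × I^A i: posterior weight 1/9.
Sum the posterior weight over pairs where Tess is I^B i: 1/3.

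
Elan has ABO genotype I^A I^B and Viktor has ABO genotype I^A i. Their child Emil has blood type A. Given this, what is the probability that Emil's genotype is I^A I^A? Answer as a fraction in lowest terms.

1/2

Cross I^A I^B × I^A i → 1/4 I^A I^A, 1/4 I^A I^B, 1/4 I^A i, 1/4 I^B i.
Type-A genotypes among offspring: I^A I^A (1/4), I^A i (1/4); total 1/2.
P(I^A I^A | type A) = (1/4) / (1/2) = 1/2.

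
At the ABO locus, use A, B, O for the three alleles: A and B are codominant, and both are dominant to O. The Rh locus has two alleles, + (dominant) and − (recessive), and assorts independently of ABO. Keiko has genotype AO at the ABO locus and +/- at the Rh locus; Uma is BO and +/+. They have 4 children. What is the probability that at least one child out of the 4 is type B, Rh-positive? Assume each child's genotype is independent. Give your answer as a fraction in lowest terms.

ABO cross AO × BO → 1/4 O, 1/4 A, 1/4 B, 1/4 AB.
Rh cross +/- × +/+ → 1 Rh+; so P(type B, Rh-positive) = 1/4 × 1 = 1/4 per child.
P(none) = (3/4)^4 = 81/256; P(at least one) = 1 − 81/256 = 175/256.

175/256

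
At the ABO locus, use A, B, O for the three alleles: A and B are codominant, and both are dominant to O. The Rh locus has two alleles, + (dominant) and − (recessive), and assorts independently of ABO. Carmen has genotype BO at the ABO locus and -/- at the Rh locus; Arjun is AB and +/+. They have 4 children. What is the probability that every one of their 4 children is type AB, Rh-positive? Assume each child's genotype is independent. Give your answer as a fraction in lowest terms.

1/256

ABO cross BO × AB → 1/4 A, 1/2 B, 1/4 AB.
Rh cross -/- × +/+ → 1 Rh+; so P(type AB, Rh-positive) = 1/4 × 1 = 1/4 per child.
All 4 independent: (1/4)^4 = 1/256.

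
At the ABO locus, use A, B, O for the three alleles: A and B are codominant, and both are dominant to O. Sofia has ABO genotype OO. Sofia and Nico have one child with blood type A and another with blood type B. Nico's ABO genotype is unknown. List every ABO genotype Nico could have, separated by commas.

AB

For each candidate genotype of Nico, check whether crossing it with OO can produce every observed child phenotype.
  AA → possible child types {A} ✗
  AB → possible child types {A, B} ✓
  AO → possible child types {O, A} ✗
  BB → possible child types {B} ✗
  BO → possible child types {O, B} ✗
  OO → possible child types {O} ✗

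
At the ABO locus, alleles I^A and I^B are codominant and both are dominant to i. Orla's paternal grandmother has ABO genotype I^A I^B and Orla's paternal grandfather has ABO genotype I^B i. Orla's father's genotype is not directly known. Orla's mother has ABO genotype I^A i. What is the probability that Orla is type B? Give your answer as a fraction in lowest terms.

Orla's father's ABO genotype from I^A I^B × I^B i: 1/4 I^A I^B, 1/4 I^A i, 1/4 I^B I^B, 1/4 I^B i.
Crossing each possibility with the mother I^A i and summing P(type B): 1/4·1/4 + 1/4·0 + 1/4·1/2 + 1/4·1/4 = 1/4.

1/4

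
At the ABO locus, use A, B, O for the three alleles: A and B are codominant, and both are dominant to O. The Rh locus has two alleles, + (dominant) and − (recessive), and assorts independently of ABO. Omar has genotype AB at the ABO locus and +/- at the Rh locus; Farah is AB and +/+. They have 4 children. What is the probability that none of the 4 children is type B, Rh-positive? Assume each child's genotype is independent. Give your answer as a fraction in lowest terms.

81/256

ABO cross AB × AB → 1/4 A, 1/4 B, 1/2 AB.
Rh cross +/- × +/+ → 1 Rh+; so P(type B, Rh-positive) = 1/4 × 1 = 1/4 per child.
P(not type B, Rh-positive) = 3/4 for one child; (3/4)^4 = 81/256.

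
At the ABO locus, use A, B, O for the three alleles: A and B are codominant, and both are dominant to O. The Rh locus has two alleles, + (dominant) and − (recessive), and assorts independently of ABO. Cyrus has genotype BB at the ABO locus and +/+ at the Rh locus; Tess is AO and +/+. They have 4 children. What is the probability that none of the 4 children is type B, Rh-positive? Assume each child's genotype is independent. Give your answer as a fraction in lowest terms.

ABO cross BB × AO → 1/2 B, 1/2 AB.
Rh cross +/+ × +/+ → 1 Rh+; so P(type B, Rh-positive) = 1/2 × 1 = 1/2 per child.
P(not type B, Rh-positive) = 1/2 for one child; (1/2)^4 = 1/16.

1/16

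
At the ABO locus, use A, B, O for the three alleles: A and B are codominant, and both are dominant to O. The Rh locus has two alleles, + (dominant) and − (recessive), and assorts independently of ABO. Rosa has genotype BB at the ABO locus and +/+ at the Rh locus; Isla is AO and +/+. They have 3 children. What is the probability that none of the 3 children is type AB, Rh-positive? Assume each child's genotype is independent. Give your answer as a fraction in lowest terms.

1/8

ABO cross BB × AO → 1/2 B, 1/2 AB.
Rh cross +/+ × +/+ → 1 Rh+; so P(type AB, Rh-positive) = 1/2 × 1 = 1/2 per child.
P(not type AB, Rh-positive) = 1/2 for one child; (1/2)^3 = 1/8.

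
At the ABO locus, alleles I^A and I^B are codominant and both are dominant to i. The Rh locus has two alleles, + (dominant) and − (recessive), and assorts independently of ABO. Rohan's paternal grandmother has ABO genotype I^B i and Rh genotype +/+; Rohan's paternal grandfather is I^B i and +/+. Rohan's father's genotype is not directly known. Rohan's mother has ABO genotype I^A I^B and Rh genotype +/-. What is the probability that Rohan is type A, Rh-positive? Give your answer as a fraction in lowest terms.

Rohan's father's ABO genotype from I^B i × I^B i: 1/4 I^B I^B, 1/2 I^B i, 1/4 i i.
Crossing each possibility with the mother I^A I^B and summing P(type A): 1/4·0 + 1/2·1/4 + 1/4·1/2 = 1/4.
Similarly for Rh via the father's Rh distribution: P(Rh+) = 1.
Independent loci: 1/4 × 1 = 1/4.

1/4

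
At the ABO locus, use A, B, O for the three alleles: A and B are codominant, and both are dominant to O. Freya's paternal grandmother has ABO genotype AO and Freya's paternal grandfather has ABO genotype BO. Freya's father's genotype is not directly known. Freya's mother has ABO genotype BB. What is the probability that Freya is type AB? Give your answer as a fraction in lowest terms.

1/4

Freya's father's ABO genotype from AO × BO: 1/4 AB, 1/4 AO, 1/4 BO, 1/4 OO.
Crossing each possibility with the mother BB and summing P(type AB): 1/4·1/2 + 1/4·1/2 + 1/4·0 + 1/4·0 = 1/4.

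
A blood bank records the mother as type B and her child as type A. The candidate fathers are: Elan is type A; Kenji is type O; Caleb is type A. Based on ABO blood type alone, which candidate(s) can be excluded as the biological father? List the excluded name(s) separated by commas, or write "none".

Kenji

A candidate is excluded only if no genotype consistent with his phenotype could produce a type A child with a type B mother.
Kenji (type O): no genotype consistent with that phenotype can produce a type-A child with a type-B mother.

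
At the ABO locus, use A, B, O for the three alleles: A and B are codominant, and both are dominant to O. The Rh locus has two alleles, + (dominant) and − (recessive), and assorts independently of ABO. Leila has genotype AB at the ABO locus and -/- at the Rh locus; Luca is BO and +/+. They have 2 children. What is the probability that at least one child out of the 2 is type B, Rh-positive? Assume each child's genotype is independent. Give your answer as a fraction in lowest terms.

ABO cross AB × BO → 1/4 A, 1/2 B, 1/4 AB.
Rh cross -/- × +/+ → 1 Rh+; so P(type B, Rh-positive) = 1/2 × 1 = 1/2 per child.
P(none) = (1/2)^2 = 1/4; P(at least one) = 1 − 1/4 = 3/4.

3/4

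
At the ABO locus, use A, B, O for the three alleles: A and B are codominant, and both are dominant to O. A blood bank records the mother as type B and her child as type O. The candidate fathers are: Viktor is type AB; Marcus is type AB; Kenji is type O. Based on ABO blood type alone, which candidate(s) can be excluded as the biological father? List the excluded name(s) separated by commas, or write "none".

Viktor, Marcus

A candidate is excluded only if no genotype consistent with his phenotype could produce a type O child with a type B mother.
Viktor (type AB): no genotype consistent with that phenotype can produce a type-O child with a type-B mother.
Marcus (type AB): no genotype consistent with that phenotype can produce a type-O child with a type-B mother.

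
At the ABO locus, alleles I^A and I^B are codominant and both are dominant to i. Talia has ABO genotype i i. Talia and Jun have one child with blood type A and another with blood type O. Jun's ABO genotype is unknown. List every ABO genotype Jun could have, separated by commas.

For each candidate genotype of Jun, check whether crossing it with i i can produce every observed child phenotype.
  I^A I^A → possible child types {A} ✗
  I^A I^B → possible child types {A, B} ✗
  I^A i → possible child types {O, A} ✓
  I^B I^B → possible child types {B} ✗
  I^B i → possible child types {O, B} ✗
  i i → possible child types {O} ✗

I^A i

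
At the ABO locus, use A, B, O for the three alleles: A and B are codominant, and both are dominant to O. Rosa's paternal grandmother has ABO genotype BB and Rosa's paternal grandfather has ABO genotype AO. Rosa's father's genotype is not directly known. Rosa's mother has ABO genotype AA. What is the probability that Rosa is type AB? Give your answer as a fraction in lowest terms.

Rosa's father's ABO genotype from BB × AO: 1/2 AB, 1/2 BO.
Crossing each possibility with the mother AA and summing P(type AB): 1/2·1/2 + 1/2·1/2 = 1/2.

1/2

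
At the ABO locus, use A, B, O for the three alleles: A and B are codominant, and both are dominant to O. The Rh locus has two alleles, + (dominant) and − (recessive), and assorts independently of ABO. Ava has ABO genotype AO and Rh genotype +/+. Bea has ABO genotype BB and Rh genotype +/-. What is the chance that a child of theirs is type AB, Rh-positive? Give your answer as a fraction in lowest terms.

ABO cross AO × BB → offspring phenotypes: 1/2 B, 1/2 AB.
Rh cross +/+ × +/- → 1 Rh+.
Independent loci: P(type AB, Rh-positive) = 1/2 × 1 = 1/2.

1/2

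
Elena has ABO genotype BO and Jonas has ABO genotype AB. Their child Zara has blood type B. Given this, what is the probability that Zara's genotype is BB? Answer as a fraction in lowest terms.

1/2

Cross BO × AB → 1/4 AB, 1/4 AO, 1/4 BB, 1/4 BO.
Type-B genotypes among offspring: BB (1/4), BO (1/4); total 1/2.
P(BB | type B) = (1/4) / (1/2) = 1/2.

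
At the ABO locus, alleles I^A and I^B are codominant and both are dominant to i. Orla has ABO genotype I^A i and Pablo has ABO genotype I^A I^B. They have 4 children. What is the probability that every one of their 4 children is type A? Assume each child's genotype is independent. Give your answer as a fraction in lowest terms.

ABO cross I^A i × I^A I^B → 1/2 A, 1/4 B, 1/4 AB.
So P(type A) = 1/2 per child.
All 4 independent: (1/2)^4 = 1/16.

1/16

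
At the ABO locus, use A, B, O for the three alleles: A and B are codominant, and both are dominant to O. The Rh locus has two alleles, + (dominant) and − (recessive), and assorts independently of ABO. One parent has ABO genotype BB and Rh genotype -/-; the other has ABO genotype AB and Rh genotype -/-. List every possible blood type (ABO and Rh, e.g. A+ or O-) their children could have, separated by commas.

Gametes from BB × AB give offspring ABO genotypes AB, BB, i.e. phenotypes B, AB.
Rh cross -/- × -/- → phenotypes Rh-.
Combining independently: B-, AB-.

B-, AB-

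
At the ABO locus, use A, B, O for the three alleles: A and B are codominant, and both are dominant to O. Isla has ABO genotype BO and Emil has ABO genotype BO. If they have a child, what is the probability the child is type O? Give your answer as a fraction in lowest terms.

ABO cross BO × BO → offspring phenotypes: 1/4 O, 3/4 B.
So P(type O) = 1/4.

1/4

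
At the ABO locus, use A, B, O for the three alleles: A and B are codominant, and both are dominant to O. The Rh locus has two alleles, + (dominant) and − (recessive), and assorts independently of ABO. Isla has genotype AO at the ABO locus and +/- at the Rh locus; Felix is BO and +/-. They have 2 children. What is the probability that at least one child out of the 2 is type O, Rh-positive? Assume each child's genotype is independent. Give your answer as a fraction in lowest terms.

ABO cross AO × BO → 1/4 O, 1/4 A, 1/4 B, 1/4 AB.
Rh cross +/- × +/- → 3/4 Rh+, 1/4 Rh-; so P(type O, Rh-positive) = 1/4 × 3/4 = 3/16 per child.
P(none) = (13/16)^2 = 169/256; P(at least one) = 1 − 169/256 = 87/256.

87/256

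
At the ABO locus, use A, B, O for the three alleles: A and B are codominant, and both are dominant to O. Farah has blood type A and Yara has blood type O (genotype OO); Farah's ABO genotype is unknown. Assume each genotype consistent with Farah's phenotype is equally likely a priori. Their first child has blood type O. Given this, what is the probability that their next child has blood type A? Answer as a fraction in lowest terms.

Possible genotypes: Farah ∈ {AA, AO}; Yara ∈ {OO}.
Weight each parental genotype pair by prior × P(type-O child):
  AO × OO: posterior weight 1; P(next child type A) = 1/2.
Weighted sum = 1/2.

1/2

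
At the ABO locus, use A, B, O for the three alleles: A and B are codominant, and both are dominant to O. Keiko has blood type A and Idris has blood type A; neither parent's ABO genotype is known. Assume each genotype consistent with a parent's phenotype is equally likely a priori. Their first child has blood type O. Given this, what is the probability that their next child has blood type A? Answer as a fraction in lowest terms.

Possible genotypes: Keiko ∈ {AA, AO}; Idris ∈ {AA, AO}.
Weight each parental genotype pair by prior × P(type-O child):
  AO × AO: posterior weight 1; P(next child type A) = 3/4.
Weighted sum = 3/4.

3/4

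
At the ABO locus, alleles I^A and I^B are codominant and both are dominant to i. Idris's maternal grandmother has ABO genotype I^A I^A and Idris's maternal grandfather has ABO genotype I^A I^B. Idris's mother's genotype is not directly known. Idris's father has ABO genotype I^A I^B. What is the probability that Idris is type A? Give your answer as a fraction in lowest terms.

3/8

Idris's mother's ABO genotype from I^A I^A × I^A I^B: 1/2 I^A I^A, 1/2 I^A I^B.
Crossing each possibility with the father I^A I^B and summing P(type A): 1/2·1/2 + 1/2·1/4 = 3/8.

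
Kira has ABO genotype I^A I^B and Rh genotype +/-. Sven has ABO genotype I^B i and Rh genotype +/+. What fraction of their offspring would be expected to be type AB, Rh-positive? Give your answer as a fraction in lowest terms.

1/4

ABO cross I^A I^B × I^B i → offspring phenotypes: 1/4 A, 1/2 B, 1/4 AB.
Rh cross +/- × +/+ → 1 Rh+.
Independent loci: P(type AB, Rh-positive) = 1/4 × 1 = 1/4.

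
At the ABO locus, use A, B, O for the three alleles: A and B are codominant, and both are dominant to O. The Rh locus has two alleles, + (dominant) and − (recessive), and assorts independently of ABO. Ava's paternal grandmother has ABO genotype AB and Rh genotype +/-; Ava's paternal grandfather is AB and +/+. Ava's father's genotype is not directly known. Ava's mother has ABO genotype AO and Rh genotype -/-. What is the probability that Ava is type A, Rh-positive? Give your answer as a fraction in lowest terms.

3/8

Ava's father's ABO genotype from AB × AB: 1/4 AA, 1/2 AB, 1/4 BB.
Crossing each possibility with the mother AO and summing P(type A): 1/4·1 + 1/2·1/2 + 1/4·0 = 1/2.
Similarly for Rh via the father's Rh distribution: P(Rh+) = 3/4.
Independent loci: 1/2 × 3/4 = 3/8.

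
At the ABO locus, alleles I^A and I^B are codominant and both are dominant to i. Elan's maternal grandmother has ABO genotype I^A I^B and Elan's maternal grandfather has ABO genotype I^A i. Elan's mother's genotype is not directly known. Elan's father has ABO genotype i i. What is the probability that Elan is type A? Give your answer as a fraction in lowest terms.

Elan's mother's ABO genotype from I^A I^B × I^A i: 1/4 I^A I^A, 1/4 I^A I^B, 1/4 I^A i, 1/4 I^B i.
Crossing each possibility with the father i i and summing P(type A): 1/4·1 + 1/4·1/2 + 1/4·1/2 + 1/4·0 = 1/2.

1/2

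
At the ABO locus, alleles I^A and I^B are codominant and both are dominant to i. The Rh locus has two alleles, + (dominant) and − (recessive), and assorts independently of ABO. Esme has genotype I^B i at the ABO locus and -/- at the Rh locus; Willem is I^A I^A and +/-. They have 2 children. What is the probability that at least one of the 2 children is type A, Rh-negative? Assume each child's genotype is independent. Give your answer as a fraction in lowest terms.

7/16

ABO cross I^B i × I^A I^A → 1/2 A, 1/2 AB.
Rh cross -/- × +/- → 1/2 Rh+, 1/2 Rh-; so P(type A, Rh-negative) = 1/2 × 1/2 = 1/4 per child.
P(none) = (3/4)^2 = 9/16; P(at least one) = 1 − 9/16 = 7/16.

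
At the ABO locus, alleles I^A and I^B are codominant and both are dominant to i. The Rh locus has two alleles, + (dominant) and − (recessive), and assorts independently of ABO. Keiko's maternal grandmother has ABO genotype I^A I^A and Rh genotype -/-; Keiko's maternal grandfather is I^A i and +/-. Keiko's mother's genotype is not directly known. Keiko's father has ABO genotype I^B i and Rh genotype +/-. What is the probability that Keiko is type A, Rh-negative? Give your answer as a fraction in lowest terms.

Keiko's mother's ABO genotype from I^A I^A × I^A i: 1/2 I^A I^A, 1/2 I^A i.
Crossing each possibility with the father I^B i and summing P(type A): 1/2·1/2 + 1/2·1/4 = 3/8.
Similarly for Rh via the mother's Rh distribution: P(Rh-) = 3/8.
Independent loci: 3/8 × 3/8 = 9/64.

9/64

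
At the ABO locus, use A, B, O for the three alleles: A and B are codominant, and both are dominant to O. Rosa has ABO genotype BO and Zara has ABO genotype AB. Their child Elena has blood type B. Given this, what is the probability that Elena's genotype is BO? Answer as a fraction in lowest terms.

1/2

Cross BO × AB → 1/4 AB, 1/4 AO, 1/4 BB, 1/4 BO.
Type-B genotypes among offspring: BB (1/4), BO (1/4); total 1/2.
P(BO | type B) = (1/4) / (1/2) = 1/2.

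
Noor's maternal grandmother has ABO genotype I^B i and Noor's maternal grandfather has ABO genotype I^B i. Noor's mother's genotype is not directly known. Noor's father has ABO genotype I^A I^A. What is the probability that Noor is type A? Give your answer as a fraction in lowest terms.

Noor's mother's ABO genotype from I^B i × I^B i: 1/4 I^B I^B, 1/2 I^B i, 1/4 i i.
Crossing each possibility with the father I^A I^A and summing P(type A): 1/4·0 + 1/2·1/2 + 1/4·1 = 1/2.

1/2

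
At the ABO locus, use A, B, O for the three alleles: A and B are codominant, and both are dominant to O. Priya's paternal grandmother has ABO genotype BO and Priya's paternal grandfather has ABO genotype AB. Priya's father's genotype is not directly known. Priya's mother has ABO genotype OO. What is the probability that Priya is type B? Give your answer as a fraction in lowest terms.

Priya's father's ABO genotype from BO × AB: 1/4 AB, 1/4 AO, 1/4 BB, 1/4 BO.
Crossing each possibility with the mother OO and summing P(type B): 1/4·1/2 + 1/4·0 + 1/4·1 + 1/4·1/2 = 1/2.

1/2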